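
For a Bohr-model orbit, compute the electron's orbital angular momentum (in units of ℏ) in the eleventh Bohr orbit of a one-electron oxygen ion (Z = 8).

11

L_n = nℏ, so L/ℏ = n = 11.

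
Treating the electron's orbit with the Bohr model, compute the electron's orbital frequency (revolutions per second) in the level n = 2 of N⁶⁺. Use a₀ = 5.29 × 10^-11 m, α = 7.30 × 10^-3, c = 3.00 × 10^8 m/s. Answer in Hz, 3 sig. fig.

r = n²a₀/Z = 3.02 × 10^-11 m, v = Zαc/n = 7.67 × 10^6 m/s
f = v/(2πr) = 4.04 × 10^16 Hz

4.04 × 10^16 Hz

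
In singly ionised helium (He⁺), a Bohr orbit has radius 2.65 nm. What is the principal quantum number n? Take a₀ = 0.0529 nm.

r_n = n²a₀/Z ⇒ n² = rZ/a₀ = 2.65 × 2 / 0.0529 ≈ 100.19
n = 10

10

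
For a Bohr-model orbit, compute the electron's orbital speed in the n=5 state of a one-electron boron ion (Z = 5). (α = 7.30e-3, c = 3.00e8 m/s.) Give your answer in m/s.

2.19e6 m/s

v_n = Zαc/n = 5 × 0.00730 × 3.00e8 / 5
    = 2.19e6 m/s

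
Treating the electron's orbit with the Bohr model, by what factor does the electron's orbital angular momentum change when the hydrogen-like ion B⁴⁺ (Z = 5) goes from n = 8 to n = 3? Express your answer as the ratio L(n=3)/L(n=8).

L = nℏ depends only on n, so L ∝ n.
L(n=3)/L(n=8) = (3/8)^1 = 3/8

3/8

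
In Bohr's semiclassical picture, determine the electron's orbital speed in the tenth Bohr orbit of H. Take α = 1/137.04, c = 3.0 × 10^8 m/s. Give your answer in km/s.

v_n = Zαc/n = 1 × 0.0073 × 3.0 × 10^8 / 10
    = 220 km/s

220 km/s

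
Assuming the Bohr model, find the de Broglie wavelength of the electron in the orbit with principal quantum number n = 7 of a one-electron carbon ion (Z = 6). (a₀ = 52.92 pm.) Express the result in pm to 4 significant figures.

The Bohr quantisation condition is nλ = 2πr_n.
r_n = n²a₀/Z = 432.2 pm
λ = 2πr_n/n = 2π·432.2/7 = 387.9 pm

387.9 pm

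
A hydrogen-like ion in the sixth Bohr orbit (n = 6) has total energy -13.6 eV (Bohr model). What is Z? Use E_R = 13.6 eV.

6

E_n = −E_R Z²/n² ⇒ Z² = −E_n n²/E_R = 13.6 × 6² / 13.6 ≈ 36.00
Z = 6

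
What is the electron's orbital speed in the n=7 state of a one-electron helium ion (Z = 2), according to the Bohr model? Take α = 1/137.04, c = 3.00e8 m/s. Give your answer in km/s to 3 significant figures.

625 km/s

v_n = Zαc/n = 2 × 0.00730 × 3.00e8 / 7
    = 625 km/s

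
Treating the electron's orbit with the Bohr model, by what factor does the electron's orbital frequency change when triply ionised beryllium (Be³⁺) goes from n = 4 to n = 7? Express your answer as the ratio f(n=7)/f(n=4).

f ∝ Z^2 · n^-3; with Z fixed, f ∝ n^-3.
f(n=7)/f(n=4) = (7/4)^-3 = 64/343

64/343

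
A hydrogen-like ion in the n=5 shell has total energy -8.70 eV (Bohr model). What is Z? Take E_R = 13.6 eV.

E_n = −E_R Z²/n² ⇒ Z² = −E_n n²/E_R = 8.70 × 5² / 13.6 ≈ 15.99
Z = 4

4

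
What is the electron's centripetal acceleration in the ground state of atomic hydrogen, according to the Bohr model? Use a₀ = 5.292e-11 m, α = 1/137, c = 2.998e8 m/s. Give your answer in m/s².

9.049e22 m/s²

r = n²a₀/Z = 5.292e-11 m, v = Zαc/n = 2.188e6 m/s
a = v²/r = (2.188e6)² / 5.292e-11 = 9.049e22 m/s²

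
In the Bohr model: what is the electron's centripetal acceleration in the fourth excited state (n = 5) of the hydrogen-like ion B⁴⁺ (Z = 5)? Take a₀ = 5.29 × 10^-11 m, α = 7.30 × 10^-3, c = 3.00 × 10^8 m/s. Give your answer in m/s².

1.81 × 10^22 m/s²

r = n²a₀/Z = 2.64 × 10^-10 m, v = Zαc/n = 2.19 × 10^6 m/s
a = v²/r = (2.19 × 10^6)² / 2.64 × 10^-10 = 1.81 × 10^22 m/s²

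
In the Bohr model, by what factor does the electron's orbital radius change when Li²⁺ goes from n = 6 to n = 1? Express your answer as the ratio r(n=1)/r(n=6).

1/36

r ∝ Z^-1 · n^2; with Z fixed, r ∝ n^2.
r(n=1)/r(n=6) = (1/6)^2 = 1/36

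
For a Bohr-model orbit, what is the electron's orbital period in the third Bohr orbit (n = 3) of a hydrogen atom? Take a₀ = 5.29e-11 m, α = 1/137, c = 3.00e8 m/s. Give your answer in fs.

4.10 fs

r = n²a₀/Z = 3²·5.29e-11/1 = 4.76e-10 m
v = Zαc/n = 1·0.00730·3.00e8/3 = 7.30e5 m/s
T = 2πr/v = 4.10e-15 s = 4.10 fs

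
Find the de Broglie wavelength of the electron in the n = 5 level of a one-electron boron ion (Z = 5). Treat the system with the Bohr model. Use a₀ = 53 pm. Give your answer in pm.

330 pm

The Bohr quantisation condition is nλ = 2πr_n.
r_n = n²a₀/Z = 260 pm
λ = 2πr_n/n = 2π·260/5 = 330 pm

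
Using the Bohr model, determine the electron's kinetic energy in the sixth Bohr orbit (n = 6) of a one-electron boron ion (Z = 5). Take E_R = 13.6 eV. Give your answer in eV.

For a Coulomb orbit the virial theorem gives K = −E_n.
E_n = −E_R·Z²/n², so K = E_R·Z²/n² = 13.6 × 5²/6² = 9.44 eV

9.44 eV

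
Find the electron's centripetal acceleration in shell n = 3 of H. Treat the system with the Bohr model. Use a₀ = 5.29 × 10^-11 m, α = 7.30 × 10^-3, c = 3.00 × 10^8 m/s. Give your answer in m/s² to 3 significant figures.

r = n²a₀/Z = 4.76 × 10^-10 m, v = Zαc/n = 7.30 × 10^5 m/s
a = v²/r = (7.30 × 10^5)² / 4.76 × 10^-10 = 1.12 × 10^21 m/s²

1.12 × 10^21 m/s²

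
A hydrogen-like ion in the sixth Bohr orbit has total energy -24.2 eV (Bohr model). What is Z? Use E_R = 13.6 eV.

8

E_n = −E_R Z²/n² ⇒ Z² = −E_n n²/E_R = 24.2 × 6² / 13.6 ≈ 64.06
Z = 8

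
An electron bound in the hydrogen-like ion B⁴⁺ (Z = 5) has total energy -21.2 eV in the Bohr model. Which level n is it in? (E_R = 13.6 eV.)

E_n = −E_R Z²/n² ⇒ n² = E_R Z²/(−E_n) = 13.6 × 5² / 21.2 ≈ 16.04
n = 4

4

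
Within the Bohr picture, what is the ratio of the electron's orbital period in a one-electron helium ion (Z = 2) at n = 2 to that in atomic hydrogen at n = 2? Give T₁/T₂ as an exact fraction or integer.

T ∝ Z^-2 · n^3
T₁/T₂ = (2/1)^-2 · (2/2)^3 = 1/4

1/4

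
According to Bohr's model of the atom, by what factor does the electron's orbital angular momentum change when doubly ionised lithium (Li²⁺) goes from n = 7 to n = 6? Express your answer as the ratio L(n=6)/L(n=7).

L = nℏ depends only on n, so L ∝ n.
L(n=6)/L(n=7) = (6/7)^1 = 6/7

6/7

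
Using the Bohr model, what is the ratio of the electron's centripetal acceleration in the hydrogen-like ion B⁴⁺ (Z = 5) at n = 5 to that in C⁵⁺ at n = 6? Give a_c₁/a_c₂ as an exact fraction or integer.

6/5

a_c ∝ Z^3 · n^-4
a_c₁/a_c₂ = (5/6)^3 · (5/6)^-4 = 6/5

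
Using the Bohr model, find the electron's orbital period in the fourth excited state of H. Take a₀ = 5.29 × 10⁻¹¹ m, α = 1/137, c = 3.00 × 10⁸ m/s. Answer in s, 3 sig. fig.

1.90 × 10⁻¹⁴ s

r = n²a₀/Z = 5²·5.29 × 10⁻¹¹/1 = 1.32 × 10⁻⁹ m
v = Zαc/n = 1·0.00730·3.00 × 10⁸/5 = 4.38 × 10⁵ m/s
T = 2πr/v = 1.90 × 10⁻¹⁴ s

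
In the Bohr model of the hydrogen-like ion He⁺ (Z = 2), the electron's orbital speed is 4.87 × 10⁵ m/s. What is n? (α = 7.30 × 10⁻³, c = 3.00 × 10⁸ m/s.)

9

v_n = Zαc/n ⇒ n = Zαc/v = 2 × 0.00730 × 3.00 × 10⁸ / 4.87 × 10⁵ ≈ 8.99
n = 9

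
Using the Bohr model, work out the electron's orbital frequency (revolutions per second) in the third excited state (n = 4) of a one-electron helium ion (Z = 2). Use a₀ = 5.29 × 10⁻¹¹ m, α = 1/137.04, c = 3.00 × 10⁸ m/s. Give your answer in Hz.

4.12 × 10¹⁴ Hz

r = n²a₀/Z = 4.23 × 10⁻¹⁰ m, v = Zαc/n = 1.09 × 10⁶ m/s
f = v/(2πr) = 4.12 × 10¹⁴ Hz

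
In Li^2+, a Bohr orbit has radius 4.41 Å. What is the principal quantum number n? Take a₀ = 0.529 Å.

5

r_n = n²a₀/Z ⇒ n² = rZ/a₀ = 4.41 × 3 / 0.529 ≈ 25.01
n = 5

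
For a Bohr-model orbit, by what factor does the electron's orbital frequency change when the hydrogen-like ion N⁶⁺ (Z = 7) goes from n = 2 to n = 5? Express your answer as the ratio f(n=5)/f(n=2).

f ∝ Z^2 · n^-3; with Z fixed, f ∝ n^-3.
f(n=5)/f(n=2) = (5/2)^-3 = 8/125

8/125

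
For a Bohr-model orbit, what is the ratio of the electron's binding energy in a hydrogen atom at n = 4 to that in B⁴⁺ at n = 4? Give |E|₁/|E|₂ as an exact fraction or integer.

|E| ∝ Z^2 · n^-2
|E|₁/|E|₂ = (1/5)^2 · (4/4)^-2 = 1/25

1/25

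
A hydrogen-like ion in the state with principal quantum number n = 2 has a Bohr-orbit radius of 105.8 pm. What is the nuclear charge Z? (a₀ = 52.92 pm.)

r_n = n²a₀/Z ⇒ Z = n²a₀/r = 2² × 52.92 / 105.8 ≈ 2.00
Z = 2

2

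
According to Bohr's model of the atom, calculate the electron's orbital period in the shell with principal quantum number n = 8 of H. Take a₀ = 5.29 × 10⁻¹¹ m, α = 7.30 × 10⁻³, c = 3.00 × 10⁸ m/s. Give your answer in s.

r = n²a₀/Z = 8²·5.29 × 10⁻¹¹/1 = 3.39 × 10⁻⁹ m
v = Zαc/n = 1·0.00730·3.00 × 10⁸/8 = 2.74 × 10⁵ m/s
T = 2πr/v = 7.77 × 10⁻¹⁴ s

7.77 × 10⁻¹⁴ s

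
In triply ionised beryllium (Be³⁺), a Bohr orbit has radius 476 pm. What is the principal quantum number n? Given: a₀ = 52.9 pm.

r_n = n²a₀/Z ⇒ n² = rZ/a₀ = 476 × 4 / 52.9 ≈ 35.99
n = 6

6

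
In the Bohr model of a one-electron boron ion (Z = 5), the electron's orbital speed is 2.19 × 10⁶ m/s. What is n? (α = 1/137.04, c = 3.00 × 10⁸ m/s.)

5

v_n = Zαc/n ⇒ n = Zαc/v = 5 × 0.00730 × 3.00 × 10⁸ / 2.19 × 10⁶ ≈ 5.00
n = 5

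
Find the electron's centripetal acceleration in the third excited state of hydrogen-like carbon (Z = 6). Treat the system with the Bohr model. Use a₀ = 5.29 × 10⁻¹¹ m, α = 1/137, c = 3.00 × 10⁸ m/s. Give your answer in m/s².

7.65 × 10²² m/s²

r = n²a₀/Z = 1.41 × 10⁻¹⁰ m, v = Zαc/n = 3.28 × 10⁶ m/s
a = v²/r = (3.28 × 10⁶)² / 1.41 × 10⁻¹⁰ = 7.65 × 10²² m/s²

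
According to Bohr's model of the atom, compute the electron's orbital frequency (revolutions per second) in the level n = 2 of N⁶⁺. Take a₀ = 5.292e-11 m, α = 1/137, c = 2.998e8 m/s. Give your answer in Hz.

4.031e16 Hz

r = n²a₀/Z = 3.024e-11 m, v = Zαc/n = 7.659e6 m/s
f = v/(2πr) = 4.031e16 Hz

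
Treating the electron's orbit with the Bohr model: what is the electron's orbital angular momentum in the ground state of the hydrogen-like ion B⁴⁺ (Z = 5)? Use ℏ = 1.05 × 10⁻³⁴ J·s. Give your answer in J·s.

L_n = nℏ = 1 × 1.05 × 10⁻³⁴ = 1.05 × 10⁻³⁴ J·s

1.05 × 10⁻³⁴ J·s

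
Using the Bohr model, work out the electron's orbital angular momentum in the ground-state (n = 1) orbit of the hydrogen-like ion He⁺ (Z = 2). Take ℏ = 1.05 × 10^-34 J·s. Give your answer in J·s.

L_n = nℏ = 1 × 1.05 × 10^-34 = 1.05 × 10^-34 J·s

1.05 × 10^-34 J·s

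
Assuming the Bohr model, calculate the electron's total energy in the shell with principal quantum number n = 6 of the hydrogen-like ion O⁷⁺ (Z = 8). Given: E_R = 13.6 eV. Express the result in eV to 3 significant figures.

E_n = −E_R·Z²/n² = −13.6 × 8²/6² = -24.2 eV

-24.2 eV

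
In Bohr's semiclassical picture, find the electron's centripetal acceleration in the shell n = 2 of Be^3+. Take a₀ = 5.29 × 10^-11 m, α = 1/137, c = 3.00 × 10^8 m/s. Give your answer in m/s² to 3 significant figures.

3.63 × 10^23 m/s²

r = n²a₀/Z = 5.29 × 10^-11 m, v = Zαc/n = 4.38 × 10^6 m/s
a = v²/r = (4.38 × 10^6)² / 5.29 × 10^-11 = 3.63 × 10^23 m/s²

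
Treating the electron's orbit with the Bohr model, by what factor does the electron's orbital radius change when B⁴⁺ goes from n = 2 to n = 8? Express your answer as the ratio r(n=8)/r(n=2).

16

r ∝ Z^-1 · n^2; with Z fixed, r ∝ n^2.
r(n=8)/r(n=2) = (8/2)^2 = 16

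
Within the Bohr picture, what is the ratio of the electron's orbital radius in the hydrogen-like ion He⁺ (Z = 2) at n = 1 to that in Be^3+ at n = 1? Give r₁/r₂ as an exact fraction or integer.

r ∝ Z^-1 · n^2
r₁/r₂ = (2/4)^-1 · (1/1)^2 = 2

2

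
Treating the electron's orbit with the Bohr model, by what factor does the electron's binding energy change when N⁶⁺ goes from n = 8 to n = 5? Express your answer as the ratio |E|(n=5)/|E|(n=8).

|E| ∝ Z^2 · n^-2; with Z fixed, |E| ∝ n^-2.
|E|(n=5)/|E|(n=8) = (5/8)^-2 = 64/25

64/25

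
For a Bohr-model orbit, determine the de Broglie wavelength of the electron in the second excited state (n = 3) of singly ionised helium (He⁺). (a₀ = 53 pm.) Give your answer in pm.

500 pm

The Bohr quantisation condition is nλ = 2πr_n.
r_n = n²a₀/Z = 240 pm
λ = 2πr_n/n = 2π·240/3 = 500 pm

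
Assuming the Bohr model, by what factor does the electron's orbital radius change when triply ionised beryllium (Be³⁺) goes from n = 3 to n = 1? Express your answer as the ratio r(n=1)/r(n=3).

r ∝ Z^-1 · n^2; with Z fixed, r ∝ n^2.
r(n=1)/r(n=3) = (1/3)^2 = 1/9

1/9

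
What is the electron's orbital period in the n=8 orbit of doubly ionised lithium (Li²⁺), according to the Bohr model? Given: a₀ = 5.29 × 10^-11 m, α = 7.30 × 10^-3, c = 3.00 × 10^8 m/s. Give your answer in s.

r = n²a₀/Z = 8²·5.29 × 10^-11/3 = 1.13 × 10^-9 m
v = Zαc/n = 3·0.00730·3.00 × 10^8/8 = 8.21 × 10^5 m/s
T = 2πr/v = 8.63 × 10^-15 s

8.63 × 10^-15 s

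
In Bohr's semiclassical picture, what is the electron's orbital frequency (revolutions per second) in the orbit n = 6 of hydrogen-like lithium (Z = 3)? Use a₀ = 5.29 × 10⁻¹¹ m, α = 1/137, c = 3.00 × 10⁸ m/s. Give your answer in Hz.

2.75 × 10¹⁴ Hz

r = n²a₀/Z = 6.35 × 10⁻¹⁰ m, v = Zαc/n = 1.09 × 10⁶ m/s
f = v/(2πr) = 2.75 × 10¹⁴ Hz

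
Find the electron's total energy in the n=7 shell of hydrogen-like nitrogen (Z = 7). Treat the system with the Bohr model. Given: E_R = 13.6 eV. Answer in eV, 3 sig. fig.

E_n = −E_R·Z²/n² = −13.6 × 7²/7² = -13.6 eV

-13.6 eV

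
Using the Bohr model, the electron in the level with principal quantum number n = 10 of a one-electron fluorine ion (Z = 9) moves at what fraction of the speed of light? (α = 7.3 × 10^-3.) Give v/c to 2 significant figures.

v_n = Zαc/n, so v/c = Zα/n = 9 × 0.0073 / 10 = 0.0066

0.0066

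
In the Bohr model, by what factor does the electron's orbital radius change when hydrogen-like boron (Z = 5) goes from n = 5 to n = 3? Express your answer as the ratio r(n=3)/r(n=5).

9/25

r ∝ Z^-1 · n^2; with Z fixed, r ∝ n^2.
r(n=3)/r(n=5) = (3/5)^2 = 9/25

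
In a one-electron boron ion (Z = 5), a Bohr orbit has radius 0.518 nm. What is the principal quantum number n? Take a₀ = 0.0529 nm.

7

r_n = n²a₀/Z ⇒ n² = rZ/a₀ = 0.518 × 5 / 0.0529 ≈ 48.96
n = 7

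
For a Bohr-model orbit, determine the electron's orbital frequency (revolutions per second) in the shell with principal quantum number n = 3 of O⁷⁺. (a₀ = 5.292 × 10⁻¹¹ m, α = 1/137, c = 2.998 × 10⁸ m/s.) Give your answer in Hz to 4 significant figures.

1.560 × 10¹⁶ Hz

r = n²a₀/Z = 5.954 × 10⁻¹¹ m, v = Zαc/n = 5.836 × 10⁶ m/s
f = v/(2πr) = 1.560 × 10¹⁶ Hz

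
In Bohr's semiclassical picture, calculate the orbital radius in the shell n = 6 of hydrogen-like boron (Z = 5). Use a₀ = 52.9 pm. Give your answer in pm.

381 pm

r_n = n²a₀/Z = 6² × 52.9 / 5
    = 36 × 52.9 / 5 = 381 pm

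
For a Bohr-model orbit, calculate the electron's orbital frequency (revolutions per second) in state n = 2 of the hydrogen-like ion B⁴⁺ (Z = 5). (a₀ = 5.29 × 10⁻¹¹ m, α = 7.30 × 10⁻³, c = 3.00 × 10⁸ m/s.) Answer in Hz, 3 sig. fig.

r = n²a₀/Z = 4.23 × 10⁻¹¹ m, v = Zαc/n = 5.47 × 10⁶ m/s
f = v/(2πr) = 2.06 × 10¹⁶ Hz

2.06 × 10¹⁶ Hz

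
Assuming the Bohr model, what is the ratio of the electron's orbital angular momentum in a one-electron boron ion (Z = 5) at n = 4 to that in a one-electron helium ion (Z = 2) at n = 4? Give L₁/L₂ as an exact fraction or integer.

1

L = nℏ is independent of Z.
L₁/L₂ = n₁/n₂ = 4/4 = 1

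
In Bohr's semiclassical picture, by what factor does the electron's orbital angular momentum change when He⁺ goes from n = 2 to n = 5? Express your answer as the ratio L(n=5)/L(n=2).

5/2

L = nℏ depends only on n, so L ∝ n.
L(n=5)/L(n=2) = (5/2)^1 = 5/2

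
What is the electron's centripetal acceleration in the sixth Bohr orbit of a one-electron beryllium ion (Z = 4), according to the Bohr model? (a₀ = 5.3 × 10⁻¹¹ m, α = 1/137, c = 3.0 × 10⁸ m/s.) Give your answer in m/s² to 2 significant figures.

4.5 × 10²¹ m/s²

r = n²a₀/Z = 4.8 × 10⁻¹⁰ m, v = Zαc/n = 1.5 × 10⁶ m/s
a = v²/r = (1.5 × 10⁶)² / 4.8 × 10⁻¹⁰ = 4.5 × 10²¹ m/s²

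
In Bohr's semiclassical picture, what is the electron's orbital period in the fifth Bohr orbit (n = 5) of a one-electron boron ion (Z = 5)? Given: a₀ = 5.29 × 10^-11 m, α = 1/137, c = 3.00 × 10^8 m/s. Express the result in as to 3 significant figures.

759 as

r = n²a₀/Z = 5²·5.29 × 10^-11/5 = 2.64 × 10^-10 m
v = Zαc/n = 5·0.00730·3.00 × 10^8/5 = 2.19 × 10^6 m/s
T = 2πr/v = 7.59 × 10^-16 s = 759 as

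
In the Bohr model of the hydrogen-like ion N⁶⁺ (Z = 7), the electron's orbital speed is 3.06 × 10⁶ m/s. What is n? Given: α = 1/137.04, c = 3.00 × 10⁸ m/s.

5

v_n = Zαc/n ⇒ n = Zαc/v = 7 × 0.00730 × 3.00 × 10⁸ / 3.06 × 10⁶ ≈ 5.01
n = 5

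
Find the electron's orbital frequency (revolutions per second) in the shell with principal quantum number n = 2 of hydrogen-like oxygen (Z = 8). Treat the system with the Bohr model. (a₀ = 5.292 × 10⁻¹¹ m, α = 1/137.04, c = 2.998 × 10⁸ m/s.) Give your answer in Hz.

r = n²a₀/Z = 2.646 × 10⁻¹¹ m, v = Zαc/n = 8.751 × 10⁶ m/s
f = v/(2πr) = 5.263 × 10¹⁶ Hz

5.263 × 10¹⁶ Hz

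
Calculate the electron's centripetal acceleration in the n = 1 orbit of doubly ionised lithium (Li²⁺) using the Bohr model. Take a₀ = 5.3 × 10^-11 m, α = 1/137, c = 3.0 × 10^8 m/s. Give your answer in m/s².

2.4 × 10^24 m/s²

r = n²a₀/Z = 1.8 × 10^-11 m, v = Zαc/n = 6.6 × 10^6 m/s
a = v²/r = (6.6 × 10^6)² / 1.8 × 10^-11 = 2.4 × 10^24 m/s²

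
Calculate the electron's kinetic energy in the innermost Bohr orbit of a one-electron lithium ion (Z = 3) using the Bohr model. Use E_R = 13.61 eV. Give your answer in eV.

For a Coulomb orbit the virial theorem gives K = −E_n.
E_n = −E_R·Z²/n², so K = E_R·Z²/n² = 13.61 × 3²/1² = 122.5 eV

122.5 eV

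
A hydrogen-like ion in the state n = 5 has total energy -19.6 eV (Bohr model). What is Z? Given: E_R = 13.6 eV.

6

E_n = −E_R Z²/n² ⇒ Z² = −E_n n²/E_R = 19.6 × 5² / 13.6 ≈ 36.03
Z = 6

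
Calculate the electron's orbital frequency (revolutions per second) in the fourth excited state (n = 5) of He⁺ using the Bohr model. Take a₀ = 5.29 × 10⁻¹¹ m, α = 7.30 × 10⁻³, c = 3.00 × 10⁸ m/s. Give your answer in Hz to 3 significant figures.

r = n²a₀/Z = 6.61 × 10⁻¹⁰ m, v = Zαc/n = 8.76 × 10⁵ m/s
f = v/(2πr) = 2.11 × 10¹⁴ Hz

2.11 × 10¹⁴ Hz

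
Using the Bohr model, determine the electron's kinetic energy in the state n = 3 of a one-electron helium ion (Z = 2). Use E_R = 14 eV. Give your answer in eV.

6.2 eV

For a Coulomb orbit the virial theorem gives K = −E_n.
E_n = −E_R·Z²/n², so K = E_R·Z²/n² = 14 × 2²/3² = 6.2 eV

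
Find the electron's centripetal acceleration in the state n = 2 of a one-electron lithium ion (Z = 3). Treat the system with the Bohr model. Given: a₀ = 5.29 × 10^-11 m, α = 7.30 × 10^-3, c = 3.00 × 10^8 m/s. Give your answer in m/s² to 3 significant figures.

r = n²a₀/Z = 7.05 × 10^-11 m, v = Zαc/n = 3.29 × 10^6 m/s
a = v²/r = (3.29 × 10^6)² / 7.05 × 10^-11 = 1.53 × 10^23 m/s²

1.53 × 10^23 m/s²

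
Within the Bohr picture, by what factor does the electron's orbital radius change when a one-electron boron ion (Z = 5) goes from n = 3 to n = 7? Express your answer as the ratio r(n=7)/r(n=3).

r ∝ Z^-1 · n^2; with Z fixed, r ∝ n^2.
r(n=7)/r(n=3) = (7/3)^2 = 49/9

49/9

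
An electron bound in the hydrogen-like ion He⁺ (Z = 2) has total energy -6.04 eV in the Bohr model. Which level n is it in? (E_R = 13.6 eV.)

3

E_n = −E_R Z²/n² ⇒ n² = E_R Z²/(−E_n) = 13.6 × 2² / 6.04 ≈ 9.01
n = 3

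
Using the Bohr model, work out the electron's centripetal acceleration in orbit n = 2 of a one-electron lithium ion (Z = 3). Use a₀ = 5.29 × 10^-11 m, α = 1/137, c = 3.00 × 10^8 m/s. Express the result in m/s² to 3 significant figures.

r = n²a₀/Z = 7.05 × 10^-11 m, v = Zαc/n = 3.28 × 10^6 m/s
a = v²/r = (3.28 × 10^6)² / 7.05 × 10^-11 = 1.53 × 10^23 m/s²

1.53 × 10^23 m/s²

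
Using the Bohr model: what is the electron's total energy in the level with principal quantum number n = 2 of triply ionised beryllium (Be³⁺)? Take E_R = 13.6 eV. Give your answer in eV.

E_n = −E_R·Z²/n² = −13.6 × 4²/2² = -54.4 eV

-54.4 eV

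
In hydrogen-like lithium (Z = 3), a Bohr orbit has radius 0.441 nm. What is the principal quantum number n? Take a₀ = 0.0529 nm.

r_n = n²a₀/Z ⇒ n² = rZ/a₀ = 0.441 × 3 / 0.0529 ≈ 25.01
n = 5

5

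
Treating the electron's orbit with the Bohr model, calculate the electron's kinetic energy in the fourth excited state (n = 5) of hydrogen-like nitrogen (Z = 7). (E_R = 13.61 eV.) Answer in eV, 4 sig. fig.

For a Coulomb orbit the virial theorem gives K = −E_n.
E_n = −E_R·Z²/n², so K = E_R·Z²/n² = 13.61 × 7²/5² = 26.68 eV

26.68 eV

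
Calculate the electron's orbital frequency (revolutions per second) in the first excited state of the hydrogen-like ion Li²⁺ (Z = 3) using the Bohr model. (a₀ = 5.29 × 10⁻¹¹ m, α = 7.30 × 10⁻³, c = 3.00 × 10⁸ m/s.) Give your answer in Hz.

r = n²a₀/Z = 7.05 × 10⁻¹¹ m, v = Zαc/n = 3.29 × 10⁶ m/s
f = v/(2πr) = 7.41 × 10¹⁵ Hz

7.41 × 10¹⁵ Hz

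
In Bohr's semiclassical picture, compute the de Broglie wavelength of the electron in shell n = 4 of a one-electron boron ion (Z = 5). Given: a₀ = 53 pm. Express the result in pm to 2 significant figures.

270 pm

The Bohr quantisation condition is nλ = 2πr_n.
r_n = n²a₀/Z = 170 pm
λ = 2πr_n/n = 2π·170/4 = 270 pm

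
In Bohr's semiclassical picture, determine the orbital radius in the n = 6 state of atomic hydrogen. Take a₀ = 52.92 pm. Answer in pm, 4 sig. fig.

r_n = n²a₀/Z = 6² × 52.92 / 1
    = 36 × 52.92 / 1 = 1905 pm

1905 pm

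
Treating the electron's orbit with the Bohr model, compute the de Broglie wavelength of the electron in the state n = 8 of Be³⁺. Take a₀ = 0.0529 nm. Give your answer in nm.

0.665 nm

The Bohr quantisation condition is nλ = 2πr_n.
r_n = n²a₀/Z = 0.846 nm
λ = 2πr_n/n = 2π·0.846/8 = 0.665 nm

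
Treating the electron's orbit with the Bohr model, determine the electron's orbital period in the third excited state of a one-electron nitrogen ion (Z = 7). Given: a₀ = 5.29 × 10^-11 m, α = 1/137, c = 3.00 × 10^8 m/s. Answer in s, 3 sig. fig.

1.98 × 10^-16 s

r = n²a₀/Z = 4²·5.29 × 10^-11/7 = 1.21 × 10^-10 m
v = Zαc/n = 7·0.00730·3.00 × 10^8/4 = 3.83 × 10^6 m/s
T = 2πr/v = 1.98 × 10^-16 s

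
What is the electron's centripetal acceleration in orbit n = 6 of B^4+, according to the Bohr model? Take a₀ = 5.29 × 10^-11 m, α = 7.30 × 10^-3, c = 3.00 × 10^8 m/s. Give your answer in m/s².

8.74 × 10^21 m/s²

r = n²a₀/Z = 3.81 × 10^-10 m, v = Zαc/n = 1.82 × 10^6 m/s
a = v²/r = (1.82 × 10^6)² / 3.81 × 10^-10 = 8.74 × 10^21 m/s²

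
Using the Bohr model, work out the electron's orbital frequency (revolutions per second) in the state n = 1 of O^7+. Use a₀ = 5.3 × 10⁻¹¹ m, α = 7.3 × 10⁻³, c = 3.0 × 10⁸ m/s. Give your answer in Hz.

4.2 × 10¹⁷ Hz

r = n²a₀/Z = 6.6 × 10⁻¹² m, v = Zαc/n = 1.8 × 10⁷ m/s
f = v/(2πr) = 4.2 × 10¹⁷ Hz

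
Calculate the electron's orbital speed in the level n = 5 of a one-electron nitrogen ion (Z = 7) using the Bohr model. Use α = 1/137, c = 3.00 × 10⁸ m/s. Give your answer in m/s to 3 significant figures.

v_n = Zαc/n = 7 × 0.00730 × 3.00 × 10⁸ / 5
    = 3.07 × 10⁶ m/s

3.07 × 10⁶ m/s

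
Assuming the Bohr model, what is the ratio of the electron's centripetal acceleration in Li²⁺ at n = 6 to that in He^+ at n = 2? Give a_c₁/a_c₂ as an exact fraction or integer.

a_c ∝ Z^3 · n^-4
a_c₁/a_c₂ = (3/2)^3 · (6/2)^-4 = 1/24

1/24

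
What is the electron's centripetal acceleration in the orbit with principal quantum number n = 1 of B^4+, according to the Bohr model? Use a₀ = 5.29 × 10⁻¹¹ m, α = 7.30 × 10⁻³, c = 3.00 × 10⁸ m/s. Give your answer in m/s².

1.13 × 10²⁵ m/s²

r = n²a₀/Z = 1.06 × 10⁻¹¹ m, v = Zαc/n = 1.09 × 10⁷ m/s
a = v²/r = (1.09 × 10⁷)² / 1.06 × 10⁻¹¹ = 1.13 × 10²⁵ m/s²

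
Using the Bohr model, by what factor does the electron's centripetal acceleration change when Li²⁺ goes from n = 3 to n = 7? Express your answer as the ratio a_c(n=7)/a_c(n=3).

81/2401

a_c ∝ Z^3 · n^-4; with Z fixed, a_c ∝ n^-4.
a_c(n=7)/a_c(n=3) = (7/3)^-4 = 81/2401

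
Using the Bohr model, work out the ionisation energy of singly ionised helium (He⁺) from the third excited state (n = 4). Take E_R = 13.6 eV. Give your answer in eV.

3.40 eV

E_n = −E_R·Z²/n² = −13.6 × 2²/4² eV = -3.40 eV
Ionisation energy = −E_n = 3.40 eV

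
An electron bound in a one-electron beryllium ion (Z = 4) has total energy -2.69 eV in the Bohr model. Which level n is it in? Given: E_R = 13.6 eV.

E_n = −E_R Z²/n² ⇒ n² = E_R Z²/(−E_n) = 13.6 × 4² / 2.69 ≈ 80.89
n = 9

9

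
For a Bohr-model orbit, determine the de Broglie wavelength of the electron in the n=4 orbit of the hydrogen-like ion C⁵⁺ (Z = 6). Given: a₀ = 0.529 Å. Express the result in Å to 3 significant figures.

The Bohr quantisation condition is nλ = 2πr_n.
r_n = n²a₀/Z = 1.41 Å
λ = 2πr_n/n = 2π·1.41/4 = 2.22 Å

2.22 Å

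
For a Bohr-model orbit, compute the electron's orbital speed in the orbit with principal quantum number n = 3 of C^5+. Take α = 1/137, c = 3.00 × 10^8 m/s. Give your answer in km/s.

4380 km/s

v_n = Zαc/n = 6 × 0.00730 × 3.00 × 10^8 / 3
    = 4380 km/s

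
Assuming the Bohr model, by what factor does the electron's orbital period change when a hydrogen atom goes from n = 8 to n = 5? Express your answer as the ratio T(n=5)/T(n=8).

125/512

T ∝ Z^-2 · n^3; with Z fixed, T ∝ n^3.
T(n=5)/T(n=8) = (5/8)^3 = 125/512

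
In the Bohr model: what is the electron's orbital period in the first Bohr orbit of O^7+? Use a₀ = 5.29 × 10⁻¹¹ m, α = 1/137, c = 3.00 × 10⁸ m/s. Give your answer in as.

2.37 as

r = n²a₀/Z = 1²·5.29 × 10⁻¹¹/8 = 6.61 × 10⁻¹² m
v = Zαc/n = 8·0.00730·3.00 × 10⁸/1 = 1.75 × 10⁷ m/s
T = 2πr/v = 2.37 × 10⁻¹⁸ s = 2.37 as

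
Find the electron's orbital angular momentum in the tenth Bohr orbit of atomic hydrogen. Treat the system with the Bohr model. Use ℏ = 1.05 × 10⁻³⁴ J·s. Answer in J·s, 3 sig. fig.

1.05 × 10⁻³³ J·s

L_n = nℏ = 10 × 1.05 × 10⁻³⁴ = 1.05 × 10⁻³³ J·s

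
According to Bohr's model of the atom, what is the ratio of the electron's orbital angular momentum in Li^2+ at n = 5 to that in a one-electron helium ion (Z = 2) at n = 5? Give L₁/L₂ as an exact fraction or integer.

L = nℏ is independent of Z.
L₁/L₂ = n₁/n₂ = 5/5 = 1

1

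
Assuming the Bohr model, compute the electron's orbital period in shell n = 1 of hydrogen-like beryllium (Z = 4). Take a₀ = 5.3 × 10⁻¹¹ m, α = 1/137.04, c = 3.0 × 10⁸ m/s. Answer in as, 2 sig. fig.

r = n²a₀/Z = 1²·5.3 × 10⁻¹¹/4 = 1.3 × 10⁻¹¹ m
v = Zαc/n = 4·0.0073·3.0 × 10⁸/1 = 8.8 × 10⁶ m/s
T = 2πr/v = 9.5 × 10⁻¹⁸ s = 9.5 as

9.5 as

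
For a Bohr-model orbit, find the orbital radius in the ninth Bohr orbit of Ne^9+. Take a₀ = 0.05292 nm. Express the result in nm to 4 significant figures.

r_n = n²a₀/Z = 9² × 0.05292 / 10
    = 81 × 0.05292 / 10 = 0.4287 nm

0.4287 nm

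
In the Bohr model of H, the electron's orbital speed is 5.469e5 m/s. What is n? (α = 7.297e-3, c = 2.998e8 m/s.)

v_n = Zαc/n ⇒ n = Zαc/v = 1 × 0.007297 × 2.998e8 / 5.469e5 ≈ 4.00
n = 4

4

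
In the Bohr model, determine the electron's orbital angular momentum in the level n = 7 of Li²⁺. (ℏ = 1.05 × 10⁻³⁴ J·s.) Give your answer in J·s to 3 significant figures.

L_n = nℏ = 7 × 1.05 × 10⁻³⁴ = 7.35 × 10⁻³⁴ J·s

7.35 × 10⁻³⁴ J·s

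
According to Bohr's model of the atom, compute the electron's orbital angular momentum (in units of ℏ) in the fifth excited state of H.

6

L_n = nℏ, so L/ℏ = n = 6.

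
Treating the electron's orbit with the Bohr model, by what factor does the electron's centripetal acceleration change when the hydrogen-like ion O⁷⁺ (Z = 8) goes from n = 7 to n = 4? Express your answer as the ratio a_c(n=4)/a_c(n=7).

a_c ∝ Z^3 · n^-4; with Z fixed, a_c ∝ n^-4.
a_c(n=4)/a_c(n=7) = (4/7)^-4 = 2401/256

2401/256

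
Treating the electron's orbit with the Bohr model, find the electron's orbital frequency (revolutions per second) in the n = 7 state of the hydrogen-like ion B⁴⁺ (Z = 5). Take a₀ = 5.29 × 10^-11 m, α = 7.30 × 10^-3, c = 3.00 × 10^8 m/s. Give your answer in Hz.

4.80 × 10^14 Hz

r = n²a₀/Z = 5.18 × 10^-10 m, v = Zαc/n = 1.56 × 10^6 m/s
f = v/(2πr) = 4.80 × 10^14 Hz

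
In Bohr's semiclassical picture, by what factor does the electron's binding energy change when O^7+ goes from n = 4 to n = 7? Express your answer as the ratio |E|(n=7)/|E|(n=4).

|E| ∝ Z^2 · n^-2; with Z fixed, |E| ∝ n^-2.
|E|(n=7)/|E|(n=4) = (7/4)^-2 = 16/49

16/49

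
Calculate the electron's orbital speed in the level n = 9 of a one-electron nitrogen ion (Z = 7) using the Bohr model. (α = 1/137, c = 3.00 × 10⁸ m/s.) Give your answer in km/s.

v_n = Zαc/n = 7 × 0.00730 × 3.00 × 10⁸ / 9
    = 1700 km/s

1700 km/s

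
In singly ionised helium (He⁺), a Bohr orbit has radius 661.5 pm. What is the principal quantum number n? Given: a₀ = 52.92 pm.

r_n = n²a₀/Z ⇒ n² = rZ/a₀ = 661.5 × 2 / 52.92 ≈ 25.00
n = 5

5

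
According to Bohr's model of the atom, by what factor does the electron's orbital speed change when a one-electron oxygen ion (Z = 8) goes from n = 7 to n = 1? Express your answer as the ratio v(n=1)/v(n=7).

7

v ∝ Z^1 · n^-1; with Z fixed, v ∝ n^-1.
v(n=1)/v(n=7) = (1/7)^-1 = 7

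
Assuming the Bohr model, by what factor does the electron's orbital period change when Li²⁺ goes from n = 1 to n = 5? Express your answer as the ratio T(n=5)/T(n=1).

125

T ∝ Z^-2 · n^3; with Z fixed, T ∝ n^3.
T(n=5)/T(n=1) = (5/1)^3 = 125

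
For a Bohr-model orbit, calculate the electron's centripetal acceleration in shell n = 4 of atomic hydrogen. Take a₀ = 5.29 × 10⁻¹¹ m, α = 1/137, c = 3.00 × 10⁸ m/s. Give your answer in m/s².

3.54 × 10²⁰ m/s²

r = n²a₀/Z = 8.46 × 10⁻¹⁰ m, v = Zαc/n = 5.47 × 10⁵ m/s
a = v²/r = (5.47 × 10⁵)² / 8.46 × 10⁻¹⁰ = 3.54 × 10²⁰ m/s²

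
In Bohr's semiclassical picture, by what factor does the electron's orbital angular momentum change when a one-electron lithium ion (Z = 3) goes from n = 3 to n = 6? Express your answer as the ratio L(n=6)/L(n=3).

L = nℏ depends only on n, so L ∝ n.
L(n=6)/L(n=3) = (6/3)^1 = 2

2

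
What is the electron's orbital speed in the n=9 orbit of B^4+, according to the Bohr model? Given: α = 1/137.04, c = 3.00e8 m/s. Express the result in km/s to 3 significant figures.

v_n = Zαc/n = 5 × 0.00730 × 3.00e8 / 9
    = 1220 km/s

1220 km/s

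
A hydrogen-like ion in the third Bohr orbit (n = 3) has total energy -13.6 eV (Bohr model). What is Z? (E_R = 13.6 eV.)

3

E_n = −E_R Z²/n² ⇒ Z² = −E_n n²/E_R = 13.6 × 3² / 13.6 ≈ 9.00
Z = 3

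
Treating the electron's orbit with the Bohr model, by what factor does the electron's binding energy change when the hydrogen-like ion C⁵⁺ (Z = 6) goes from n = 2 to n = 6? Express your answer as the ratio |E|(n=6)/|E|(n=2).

1/9

|E| ∝ Z^2 · n^-2; with Z fixed, |E| ∝ n^-2.
|E|(n=6)/|E|(n=2) = (6/2)^-2 = 1/9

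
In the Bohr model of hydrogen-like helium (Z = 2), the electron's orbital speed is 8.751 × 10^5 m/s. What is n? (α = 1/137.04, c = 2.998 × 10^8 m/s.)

5

v_n = Zαc/n ⇒ n = Zαc/v = 2 × 0.007297 × 2.998 × 10^8 / 8.751 × 10^5 ≈ 5.00
n = 5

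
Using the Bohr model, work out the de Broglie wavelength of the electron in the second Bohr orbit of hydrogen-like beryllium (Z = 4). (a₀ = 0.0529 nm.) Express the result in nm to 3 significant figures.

0.166 nm

The Bohr quantisation condition is nλ = 2πr_n.
r_n = n²a₀/Z = 0.0529 nm
λ = 2πr_n/n = 2π·0.0529/2 = 0.166 nm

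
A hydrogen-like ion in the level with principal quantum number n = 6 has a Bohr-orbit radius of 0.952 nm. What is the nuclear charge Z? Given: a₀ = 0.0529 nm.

r_n = n²a₀/Z ⇒ Z = n²a₀/r = 6² × 0.0529 / 0.952 ≈ 2.00
Z = 2

2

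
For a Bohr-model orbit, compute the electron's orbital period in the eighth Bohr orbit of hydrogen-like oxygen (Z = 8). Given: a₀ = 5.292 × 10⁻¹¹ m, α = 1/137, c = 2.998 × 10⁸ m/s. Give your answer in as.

r = n²a₀/Z = 8²·5.292 × 10⁻¹¹/8 = 4.234 × 10⁻¹⁰ m
v = Zαc/n = 8·0.007299·2.998 × 10⁸/8 = 2.188 × 10⁶ m/s
T = 2πr/v = 1.216 × 10⁻¹⁵ s = 1216 as

1216 as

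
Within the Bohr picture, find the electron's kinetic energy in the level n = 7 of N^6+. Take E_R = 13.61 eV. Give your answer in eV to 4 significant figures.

13.61 eV

For a Coulomb orbit the virial theorem gives K = −E_n.
E_n = −E_R·Z²/n², so K = E_R·Z²/n² = 13.61 × 7²/7² = 13.61 eV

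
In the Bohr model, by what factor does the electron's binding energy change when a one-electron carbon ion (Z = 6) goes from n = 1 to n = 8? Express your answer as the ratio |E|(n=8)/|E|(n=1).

1/64

|E| ∝ Z^2 · n^-2; with Z fixed, |E| ∝ n^-2.
|E|(n=8)/|E|(n=1) = (8/1)^-2 = 1/64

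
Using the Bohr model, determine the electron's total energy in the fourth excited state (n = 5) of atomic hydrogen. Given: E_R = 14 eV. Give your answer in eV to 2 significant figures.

E_n = −E_R·Z²/n² = −14 × 1²/5² = -0.56 eV

-0.56 eV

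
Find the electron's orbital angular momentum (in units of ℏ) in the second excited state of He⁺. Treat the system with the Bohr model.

3

L_n = nℏ, so L/ℏ = n = 3.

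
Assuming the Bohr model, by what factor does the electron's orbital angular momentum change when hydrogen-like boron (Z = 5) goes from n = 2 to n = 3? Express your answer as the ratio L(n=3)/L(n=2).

3/2

L = nℏ depends only on n, so L ∝ n.
L(n=3)/L(n=2) = (3/2)^1 = 3/2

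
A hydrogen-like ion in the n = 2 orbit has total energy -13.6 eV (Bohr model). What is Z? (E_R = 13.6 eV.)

2

E_n = −E_R Z²/n² ⇒ Z² = −E_n n²/E_R = 13.6 × 2² / 13.6 ≈ 4.00
Z = 2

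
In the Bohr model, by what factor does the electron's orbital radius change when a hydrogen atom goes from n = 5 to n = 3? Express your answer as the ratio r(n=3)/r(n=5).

9/25

r ∝ Z^-1 · n^2; with Z fixed, r ∝ n^2.
r(n=3)/r(n=5) = (3/5)^2 = 9/25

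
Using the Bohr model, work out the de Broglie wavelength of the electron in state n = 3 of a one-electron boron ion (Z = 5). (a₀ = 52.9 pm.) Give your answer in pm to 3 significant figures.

The Bohr quantisation condition is nλ = 2πr_n.
r_n = n²a₀/Z = 95.2 pm
λ = 2πr_n/n = 2π·95.2/3 = 199 pm

199 pm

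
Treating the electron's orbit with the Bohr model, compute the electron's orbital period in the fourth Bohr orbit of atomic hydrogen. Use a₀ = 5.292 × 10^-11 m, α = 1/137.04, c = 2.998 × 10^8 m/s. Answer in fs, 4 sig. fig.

r = n²a₀/Z = 4²·5.292 × 10^-11/1 = 8.467 × 10^-10 m
v = Zαc/n = 1·0.007297·2.998 × 10^8/4 = 5.469 × 10^5 m/s
T = 2πr/v = 9.727 × 10^-15 s = 9.727 fs

9.727 fs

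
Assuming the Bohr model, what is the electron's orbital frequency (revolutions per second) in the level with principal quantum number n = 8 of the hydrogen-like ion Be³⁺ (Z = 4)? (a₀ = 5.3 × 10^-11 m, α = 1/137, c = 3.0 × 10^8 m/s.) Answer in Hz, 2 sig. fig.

2.1 × 10^14 Hz

r = n²a₀/Z = 8.5 × 10^-10 m, v = Zαc/n = 1.1 × 10^6 m/s
f = v/(2πr) = 2.1 × 10^14 Hz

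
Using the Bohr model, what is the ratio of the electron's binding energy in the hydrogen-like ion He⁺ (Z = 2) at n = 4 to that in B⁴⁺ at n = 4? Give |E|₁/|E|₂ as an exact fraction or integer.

|E| ∝ Z^2 · n^-2
|E|₁/|E|₂ = (2/5)^2 · (4/4)^-2 = 4/25

4/25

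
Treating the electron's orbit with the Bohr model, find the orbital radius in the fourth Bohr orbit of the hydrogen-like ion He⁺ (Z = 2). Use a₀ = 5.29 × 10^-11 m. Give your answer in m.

r_n = n²a₀/Z = 4² × 5.29 × 10^-11 / 2
    = 16 × 5.29 × 10^-11 / 2 = 4.23 × 10^-10 m

4.23 × 10^-10 m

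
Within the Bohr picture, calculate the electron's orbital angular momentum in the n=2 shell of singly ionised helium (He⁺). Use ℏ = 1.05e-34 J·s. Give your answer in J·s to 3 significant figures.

2.10e-34 J·s

L_n = nℏ = 2 × 1.05e-34 = 2.10e-34 J·s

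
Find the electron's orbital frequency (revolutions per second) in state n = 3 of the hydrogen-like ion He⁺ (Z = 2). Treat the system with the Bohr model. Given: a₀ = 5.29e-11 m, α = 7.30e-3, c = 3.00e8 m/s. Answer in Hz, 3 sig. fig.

r = n²a₀/Z = 2.38e-10 m, v = Zαc/n = 1.46e6 m/s
f = v/(2πr) = 9.76e14 Hz

9.76e14 Hz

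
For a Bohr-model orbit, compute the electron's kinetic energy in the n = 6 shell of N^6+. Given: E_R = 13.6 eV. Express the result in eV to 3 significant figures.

18.5 eV

For a Coulomb orbit the virial theorem gives K = −E_n.
E_n = −E_R·Z²/n², so K = E_R·Z²/n² = 13.6 × 7²/6² = 18.5 eV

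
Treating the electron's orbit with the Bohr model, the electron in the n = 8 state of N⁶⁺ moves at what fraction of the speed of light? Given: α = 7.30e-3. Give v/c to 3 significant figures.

v_n = Zαc/n, so v/c = Zα/n = 7 × 0.00730 / 8 = 0.00639

0.00639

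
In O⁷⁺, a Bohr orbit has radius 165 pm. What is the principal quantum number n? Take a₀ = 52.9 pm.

5

r_n = n²a₀/Z ⇒ n² = rZ/a₀ = 165 × 8 / 52.9 ≈ 24.95
n = 5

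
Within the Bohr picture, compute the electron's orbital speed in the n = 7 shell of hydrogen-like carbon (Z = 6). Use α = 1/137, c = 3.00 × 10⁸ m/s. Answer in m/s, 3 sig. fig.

1.88 × 10⁶ m/s

v_n = Zαc/n = 6 × 0.00730 × 3.00 × 10⁸ / 7
    = 1.88 × 10⁶ m/s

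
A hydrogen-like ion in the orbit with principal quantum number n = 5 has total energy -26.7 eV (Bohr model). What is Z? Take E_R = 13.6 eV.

E_n = −E_R Z²/n² ⇒ Z² = −E_n n²/E_R = 26.7 × 5² / 13.6 ≈ 49.08
Z = 7

7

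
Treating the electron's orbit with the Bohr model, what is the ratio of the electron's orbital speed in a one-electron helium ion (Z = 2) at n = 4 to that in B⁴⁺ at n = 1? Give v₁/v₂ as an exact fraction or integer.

1/10

v ∝ Z^1 · n^-1
v₁/v₂ = (2/5)^1 · (4/1)^-1 = 1/10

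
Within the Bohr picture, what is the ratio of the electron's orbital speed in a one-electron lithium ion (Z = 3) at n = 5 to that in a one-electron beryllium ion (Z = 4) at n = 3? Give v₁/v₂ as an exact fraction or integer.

9/20

v ∝ Z^1 · n^-1
v₁/v₂ = (3/4)^1 · (5/3)^-1 = 9/20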